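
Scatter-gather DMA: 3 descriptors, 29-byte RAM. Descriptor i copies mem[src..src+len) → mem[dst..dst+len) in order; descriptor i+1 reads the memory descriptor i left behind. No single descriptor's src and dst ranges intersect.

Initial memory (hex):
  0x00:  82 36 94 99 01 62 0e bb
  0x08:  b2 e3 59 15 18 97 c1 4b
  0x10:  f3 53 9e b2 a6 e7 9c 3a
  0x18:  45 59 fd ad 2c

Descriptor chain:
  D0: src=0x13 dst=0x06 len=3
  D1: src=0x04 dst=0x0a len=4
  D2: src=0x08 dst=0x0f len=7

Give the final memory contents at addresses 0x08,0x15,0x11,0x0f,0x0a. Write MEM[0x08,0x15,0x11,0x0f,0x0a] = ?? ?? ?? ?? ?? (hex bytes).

MEM[0x08,0x15,0x11,0x0f,0x0a] = e7 c1 01 e7 01

D0: mem[0x06..0x08] <- [b2 a6 e7]
D1: mem[0x0a..0x0d] <- [01 62 b2 a6]
D2: mem[0x0f..0x15] <- [e7 e3 01 62 b2 a6 c1]
query mem[0x08]=0xe7, mem[0x15]=0xc1, mem[0x11]=0x01, mem[0x0f]=0xe7, mem[0x0a]=0x01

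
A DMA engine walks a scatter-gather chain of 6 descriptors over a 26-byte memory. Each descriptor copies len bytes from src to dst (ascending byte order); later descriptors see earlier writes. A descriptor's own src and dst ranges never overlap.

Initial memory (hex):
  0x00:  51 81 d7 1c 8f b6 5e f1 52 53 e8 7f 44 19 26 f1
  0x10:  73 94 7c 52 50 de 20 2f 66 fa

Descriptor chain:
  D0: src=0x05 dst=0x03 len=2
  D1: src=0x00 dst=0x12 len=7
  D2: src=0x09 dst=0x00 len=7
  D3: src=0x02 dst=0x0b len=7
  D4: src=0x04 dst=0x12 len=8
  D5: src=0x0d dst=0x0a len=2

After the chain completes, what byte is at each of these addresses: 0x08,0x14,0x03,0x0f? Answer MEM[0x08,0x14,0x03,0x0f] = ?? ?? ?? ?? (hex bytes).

#0 dst[0x03+2] := {0xb6,0x5e}
#1 dst[0x12+7] := {0x51,0x81,0xd7,0xb6,0x5e,0xb6,0x5e}
#2 dst[0x00+7] := {0x53,0xe8,0x7f,0x44,0x19,0x26,0xf1}
#3 dst[0x0b+7] := {0x7f,0x44,0x19,0x26,0xf1,0xf1,0x52}
#4 dst[0x12+8] := {0x19,0x26,0xf1,0xf1,0x52,0x53,0xe8,0x7f}
#5 dst[0x0a+2] := {0x19,0x26}
query mem[0x08]=0x52, mem[0x14]=0xf1, mem[0x03]=0x44, mem[0x0f]=0xf1

MEM[0x08,0x14,0x03,0x0f] = 52 f1 44 f1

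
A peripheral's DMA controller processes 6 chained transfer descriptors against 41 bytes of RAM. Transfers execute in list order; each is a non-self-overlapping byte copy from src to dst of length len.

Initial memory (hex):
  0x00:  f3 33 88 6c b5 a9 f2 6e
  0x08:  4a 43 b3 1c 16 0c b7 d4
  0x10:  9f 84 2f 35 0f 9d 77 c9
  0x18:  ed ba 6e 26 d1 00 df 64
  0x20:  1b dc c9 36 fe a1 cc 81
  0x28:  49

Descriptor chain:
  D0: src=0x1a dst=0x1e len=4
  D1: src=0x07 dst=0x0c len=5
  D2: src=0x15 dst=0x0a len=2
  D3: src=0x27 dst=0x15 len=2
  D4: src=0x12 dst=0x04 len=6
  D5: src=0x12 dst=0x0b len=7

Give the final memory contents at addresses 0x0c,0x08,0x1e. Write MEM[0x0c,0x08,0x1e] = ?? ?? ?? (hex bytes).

MEM[0x0c,0x08,0x1e] = 35 49 6e

D0: mem[0x1e..0x21] <- [6e 26 d1 00]
D1: mem[0x0c..0x10] <- [6e 4a 43 b3 1c]
D2: mem[0x0a..0x0b] <- [9d 77]
D3: mem[0x15..0x16] <- [81 49]
D4: mem[0x04..0x09] <- [2f 35 0f 81 49 c9]
D5: mem[0x0b..0x11] <- [2f 35 0f 81 49 c9 ed]
query mem[0x0c]=0x35, mem[0x08]=0x49, mem[0x1e]=0x6e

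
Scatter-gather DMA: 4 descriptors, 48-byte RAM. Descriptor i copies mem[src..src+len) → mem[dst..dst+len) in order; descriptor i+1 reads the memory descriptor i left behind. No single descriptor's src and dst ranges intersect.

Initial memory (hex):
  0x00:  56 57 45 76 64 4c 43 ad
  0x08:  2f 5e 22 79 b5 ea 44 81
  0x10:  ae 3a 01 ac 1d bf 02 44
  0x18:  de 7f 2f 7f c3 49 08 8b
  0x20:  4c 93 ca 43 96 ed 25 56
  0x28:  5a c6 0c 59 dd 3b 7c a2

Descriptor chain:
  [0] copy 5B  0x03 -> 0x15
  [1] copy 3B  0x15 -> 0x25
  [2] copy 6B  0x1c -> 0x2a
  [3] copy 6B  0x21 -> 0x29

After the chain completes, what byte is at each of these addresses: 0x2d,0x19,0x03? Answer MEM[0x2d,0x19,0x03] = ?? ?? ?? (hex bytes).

D0: mem[0x15..0x19] <- [76 64 4c 43 ad]
D1: mem[0x25..0x27] <- [76 64 4c]
D2: mem[0x2a..0x2f] <- [c3 49 08 8b 4c 93]
D3: mem[0x29..0x2e] <- [93 ca 43 96 76 64]
query mem[0x2d]=0x76, mem[0x19]=0xad, mem[0x03]=0x76

MEM[0x2d,0x19,0x03] = 76 ad 76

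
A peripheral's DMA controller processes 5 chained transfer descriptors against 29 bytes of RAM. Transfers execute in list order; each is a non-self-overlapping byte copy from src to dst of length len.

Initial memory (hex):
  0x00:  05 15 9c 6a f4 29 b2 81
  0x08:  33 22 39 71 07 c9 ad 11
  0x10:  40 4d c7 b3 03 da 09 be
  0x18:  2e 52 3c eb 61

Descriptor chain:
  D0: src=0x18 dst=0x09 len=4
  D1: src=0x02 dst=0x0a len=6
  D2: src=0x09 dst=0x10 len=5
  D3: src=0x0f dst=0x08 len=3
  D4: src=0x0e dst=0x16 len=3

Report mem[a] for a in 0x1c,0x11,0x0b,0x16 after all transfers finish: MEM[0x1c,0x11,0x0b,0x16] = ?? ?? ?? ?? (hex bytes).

D0: mem[0x09..0x0c] <- [2e 52 3c eb]
D1: mem[0x0a..0x0f] <- [9c 6a f4 29 b2 81]
D2: mem[0x10..0x14] <- [2e 9c 6a f4 29]
D3: mem[0x08..0x0a] <- [81 2e 9c]
D4: mem[0x16..0x18] <- [b2 81 2e]
query mem[0x1c]=0x61, mem[0x11]=0x9c, mem[0x0b]=0x6a, mem[0x16]=0xb2

MEM[0x1c,0x11,0x0b,0x16] = 61 9c 6a b2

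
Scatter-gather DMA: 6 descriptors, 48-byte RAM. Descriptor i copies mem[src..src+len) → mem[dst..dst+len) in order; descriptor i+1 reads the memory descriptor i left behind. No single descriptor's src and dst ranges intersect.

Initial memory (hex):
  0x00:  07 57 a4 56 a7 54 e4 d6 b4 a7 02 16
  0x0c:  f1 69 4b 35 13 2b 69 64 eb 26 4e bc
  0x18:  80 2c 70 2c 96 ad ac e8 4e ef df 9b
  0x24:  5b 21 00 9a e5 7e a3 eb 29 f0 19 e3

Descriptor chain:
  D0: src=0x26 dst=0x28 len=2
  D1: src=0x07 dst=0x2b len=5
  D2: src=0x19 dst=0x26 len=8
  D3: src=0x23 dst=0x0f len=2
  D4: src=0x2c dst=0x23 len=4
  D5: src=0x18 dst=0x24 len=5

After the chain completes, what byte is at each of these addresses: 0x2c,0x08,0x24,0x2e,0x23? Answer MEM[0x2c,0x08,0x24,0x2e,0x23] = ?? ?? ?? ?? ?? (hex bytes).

  after D0: wrote 2B at 0x28 = 009a
  after D1: wrote 5B at 0x2b = d6b4a70216
  after D2: wrote 8B at 0x26 = 2c702c96adace84e
  after D3: wrote 2B at 0x0f = 9b5b
  after D4: wrote 4B at 0x23 = e84e0216
  after D5: wrote 5B at 0x24 = 802c702c96
query mem[0x2c]=0xe8, mem[0x08]=0xb4, mem[0x24]=0x80, mem[0x2e]=0x02, mem[0x23]=0xe8

MEM[0x2c,0x08,0x24,0x2e,0x23] = e8 b4 80 02 e8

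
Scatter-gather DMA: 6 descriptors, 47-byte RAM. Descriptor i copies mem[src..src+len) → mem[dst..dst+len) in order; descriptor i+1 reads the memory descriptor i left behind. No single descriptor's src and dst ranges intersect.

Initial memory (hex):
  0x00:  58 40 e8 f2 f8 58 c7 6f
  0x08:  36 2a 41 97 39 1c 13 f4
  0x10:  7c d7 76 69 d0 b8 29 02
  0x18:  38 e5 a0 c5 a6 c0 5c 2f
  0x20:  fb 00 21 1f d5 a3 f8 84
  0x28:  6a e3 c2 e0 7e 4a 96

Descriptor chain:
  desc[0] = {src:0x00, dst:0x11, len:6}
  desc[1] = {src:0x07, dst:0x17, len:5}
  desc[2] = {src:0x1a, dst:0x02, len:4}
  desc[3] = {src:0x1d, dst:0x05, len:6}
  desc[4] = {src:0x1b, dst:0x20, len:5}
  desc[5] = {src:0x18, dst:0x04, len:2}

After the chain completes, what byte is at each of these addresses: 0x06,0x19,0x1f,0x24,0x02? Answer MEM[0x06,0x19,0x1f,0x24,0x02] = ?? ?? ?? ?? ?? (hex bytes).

MEM[0x06,0x19,0x1f,0x24,0x02] = 5c 2a 2f 2f 41

  after D0: wrote 6B at 0x11 = 5840e8f2f858
  after D1: wrote 5B at 0x17 = 6f362a4197
  after D2: wrote 4B at 0x02 = 4197a6c0
  after D3: wrote 6B at 0x05 = c05c2ffb0021
  after D4: wrote 5B at 0x20 = 97a6c05c2f
  after D5: wrote 2B at 0x04 = 362a
query mem[0x06]=0x5c, mem[0x19]=0x2a, mem[0x1f]=0x2f, mem[0x24]=0x2f, mem[0x02]=0x41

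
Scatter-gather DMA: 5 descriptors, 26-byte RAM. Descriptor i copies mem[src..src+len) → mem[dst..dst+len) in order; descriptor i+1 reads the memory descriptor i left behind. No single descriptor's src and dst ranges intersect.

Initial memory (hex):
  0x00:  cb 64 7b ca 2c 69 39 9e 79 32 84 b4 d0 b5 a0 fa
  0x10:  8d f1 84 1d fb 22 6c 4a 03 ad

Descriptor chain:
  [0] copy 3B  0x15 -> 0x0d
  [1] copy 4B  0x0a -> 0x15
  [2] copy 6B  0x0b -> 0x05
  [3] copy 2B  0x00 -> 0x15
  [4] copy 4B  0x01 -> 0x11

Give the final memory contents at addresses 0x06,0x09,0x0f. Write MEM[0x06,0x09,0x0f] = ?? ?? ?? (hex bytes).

MEM[0x06,0x09,0x0f] = d0 4a 4a

#0 dst[0x0d+3] := {0x22,0x6c,0x4a}
#1 dst[0x15+4] := {0x84,0xb4,0xd0,0x22}
#2 dst[0x05+6] := {0xb4,0xd0,0x22,0x6c,0x4a,0x8d}
#3 dst[0x15+2] := {0xcb,0x64}
#4 dst[0x11+4] := {0x64,0x7b,0xca,0x2c}
query mem[0x06]=0xd0, mem[0x09]=0x4a, mem[0x0f]=0x4a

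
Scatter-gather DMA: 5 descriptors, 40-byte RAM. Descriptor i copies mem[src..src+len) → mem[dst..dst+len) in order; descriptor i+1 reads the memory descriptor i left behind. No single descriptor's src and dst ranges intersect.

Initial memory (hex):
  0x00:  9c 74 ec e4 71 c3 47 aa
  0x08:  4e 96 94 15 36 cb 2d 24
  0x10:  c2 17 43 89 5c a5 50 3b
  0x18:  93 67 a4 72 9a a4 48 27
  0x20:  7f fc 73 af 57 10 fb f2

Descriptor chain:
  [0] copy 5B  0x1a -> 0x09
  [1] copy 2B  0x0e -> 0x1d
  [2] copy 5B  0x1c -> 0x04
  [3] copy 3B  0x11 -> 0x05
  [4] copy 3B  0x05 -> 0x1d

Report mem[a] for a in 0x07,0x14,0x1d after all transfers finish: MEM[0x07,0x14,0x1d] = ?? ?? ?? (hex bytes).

  after D0: wrote 5B at 0x09 = a4729aa448
  after D1: wrote 2B at 0x1d = 2d24
  after D2: wrote 5B at 0x04 = 9a2d24277f
  after D3: wrote 3B at 0x05 = 174389
  after D4: wrote 3B at 0x1d = 174389
query mem[0x07]=0x89, mem[0x14]=0x5c, mem[0x1d]=0x17

MEM[0x07,0x14,0x1d] = 89 5c 17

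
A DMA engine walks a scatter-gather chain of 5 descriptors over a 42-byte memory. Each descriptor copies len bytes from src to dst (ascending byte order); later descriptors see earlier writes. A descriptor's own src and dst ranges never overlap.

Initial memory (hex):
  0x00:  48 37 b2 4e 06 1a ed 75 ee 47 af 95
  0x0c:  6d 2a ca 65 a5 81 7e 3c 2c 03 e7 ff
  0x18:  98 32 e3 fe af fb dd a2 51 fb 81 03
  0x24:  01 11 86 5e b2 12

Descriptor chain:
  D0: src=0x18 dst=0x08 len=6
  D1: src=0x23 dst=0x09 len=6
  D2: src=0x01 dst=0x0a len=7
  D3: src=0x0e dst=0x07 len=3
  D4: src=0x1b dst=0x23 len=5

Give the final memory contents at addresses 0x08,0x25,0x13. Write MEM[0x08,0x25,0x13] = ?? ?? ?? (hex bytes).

D0: mem[0x08..0x0d] <- [98 32 e3 fe af fb]
D1: mem[0x09..0x0e] <- [03 01 11 86 5e b2]
D2: mem[0x0a..0x10] <- [37 b2 4e 06 1a ed 75]
D3: mem[0x07..0x09] <- [1a ed 75]
D4: mem[0x23..0x27] <- [fe af fb dd a2]
query mem[0x08]=0xed, mem[0x25]=0xfb, mem[0x13]=0x3c

MEM[0x08,0x25,0x13] = ed fb 3c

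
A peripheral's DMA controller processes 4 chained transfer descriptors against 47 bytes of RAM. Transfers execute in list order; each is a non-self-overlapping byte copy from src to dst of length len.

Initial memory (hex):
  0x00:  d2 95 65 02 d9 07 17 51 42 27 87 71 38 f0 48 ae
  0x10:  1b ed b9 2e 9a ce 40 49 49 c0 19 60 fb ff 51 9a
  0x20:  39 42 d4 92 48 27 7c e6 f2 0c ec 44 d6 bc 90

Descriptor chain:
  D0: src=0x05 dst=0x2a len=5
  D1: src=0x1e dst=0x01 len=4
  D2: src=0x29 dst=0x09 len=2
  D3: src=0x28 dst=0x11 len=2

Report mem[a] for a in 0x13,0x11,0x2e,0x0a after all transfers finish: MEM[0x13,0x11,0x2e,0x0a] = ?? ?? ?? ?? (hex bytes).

MEM[0x13,0x11,0x2e,0x0a] = 2e f2 27 07

#0 dst[0x2a+5] := {0x07,0x17,0x51,0x42,0x27}
#1 dst[0x01+4] := {0x51,0x9a,0x39,0x42}
#2 dst[0x09+2] := {0x0c,0x07}
#3 dst[0x11+2] := {0xf2,0x0c}
query mem[0x13]=0x2e, mem[0x11]=0xf2, mem[0x2e]=0x27, mem[0x0a]=0x07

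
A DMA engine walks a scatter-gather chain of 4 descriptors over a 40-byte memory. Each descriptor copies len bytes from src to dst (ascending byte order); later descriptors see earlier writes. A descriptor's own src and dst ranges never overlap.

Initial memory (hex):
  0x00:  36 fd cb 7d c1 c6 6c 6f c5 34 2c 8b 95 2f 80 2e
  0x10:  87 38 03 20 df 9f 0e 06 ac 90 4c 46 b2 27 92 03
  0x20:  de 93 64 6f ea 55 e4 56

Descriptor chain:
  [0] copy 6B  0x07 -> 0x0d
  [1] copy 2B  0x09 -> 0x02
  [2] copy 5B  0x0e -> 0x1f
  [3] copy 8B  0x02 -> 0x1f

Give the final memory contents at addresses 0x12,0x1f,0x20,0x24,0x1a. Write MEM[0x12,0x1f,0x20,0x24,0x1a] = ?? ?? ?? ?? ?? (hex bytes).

MEM[0x12,0x1f,0x20,0x24,0x1a] = 95 34 2c 6f 4c

  after D0: wrote 6B at 0x0d = 6fc5342c8b95
  after D1: wrote 2B at 0x02 = 342c
  after D2: wrote 5B at 0x1f = c5342c8b95
  after D3: wrote 8B at 0x1f = 342cc1c66c6fc534
query mem[0x12]=0x95, mem[0x1f]=0x34, mem[0x20]=0x2c, mem[0x24]=0x6f, mem[0x1a]=0x4c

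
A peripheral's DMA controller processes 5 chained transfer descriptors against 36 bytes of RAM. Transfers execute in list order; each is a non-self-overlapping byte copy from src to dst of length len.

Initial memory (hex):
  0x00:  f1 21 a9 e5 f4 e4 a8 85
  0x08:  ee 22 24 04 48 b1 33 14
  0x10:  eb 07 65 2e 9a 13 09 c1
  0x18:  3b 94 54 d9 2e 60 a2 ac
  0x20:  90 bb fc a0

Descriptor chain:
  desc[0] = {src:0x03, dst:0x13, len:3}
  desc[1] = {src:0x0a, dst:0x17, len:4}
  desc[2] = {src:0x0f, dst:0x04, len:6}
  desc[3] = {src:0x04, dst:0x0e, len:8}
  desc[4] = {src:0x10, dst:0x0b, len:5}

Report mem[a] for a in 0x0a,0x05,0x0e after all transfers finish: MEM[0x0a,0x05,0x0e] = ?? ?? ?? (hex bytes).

#0 dst[0x13+3] := {0xe5,0xf4,0xe4}
#1 dst[0x17+4] := {0x24,0x04,0x48,0xb1}
#2 dst[0x04+6] := {0x14,0xeb,0x07,0x65,0xe5,0xf4}
#3 dst[0x0e+8] := {0x14,0xeb,0x07,0x65,0xe5,0xf4,0x24,0x04}
#4 dst[0x0b+5] := {0x07,0x65,0xe5,0xf4,0x24}
query mem[0x0a]=0x24, mem[0x05]=0xeb, mem[0x0e]=0xf4

MEM[0x0a,0x05,0x0e] = 24 eb f4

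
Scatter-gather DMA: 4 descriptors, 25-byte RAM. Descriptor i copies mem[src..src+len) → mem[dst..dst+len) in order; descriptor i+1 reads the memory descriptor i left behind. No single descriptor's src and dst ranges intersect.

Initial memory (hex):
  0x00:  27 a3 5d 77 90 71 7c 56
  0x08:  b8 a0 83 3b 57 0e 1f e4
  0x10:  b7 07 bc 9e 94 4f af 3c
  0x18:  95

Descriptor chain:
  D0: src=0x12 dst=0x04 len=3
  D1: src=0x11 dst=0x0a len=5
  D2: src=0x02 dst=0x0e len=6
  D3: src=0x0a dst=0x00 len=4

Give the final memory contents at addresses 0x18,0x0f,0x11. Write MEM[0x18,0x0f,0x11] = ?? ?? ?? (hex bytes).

MEM[0x18,0x0f,0x11] = 95 77 9e

  after D0: wrote 3B at 0x04 = bc9e94
  after D1: wrote 5B at 0x0a = 07bc9e944f
  after D2: wrote 6B at 0x0e = 5d77bc9e9456
  after D3: wrote 4B at 0x00 = 07bc9e94
query mem[0x18]=0x95, mem[0x0f]=0x77, mem[0x11]=0x9e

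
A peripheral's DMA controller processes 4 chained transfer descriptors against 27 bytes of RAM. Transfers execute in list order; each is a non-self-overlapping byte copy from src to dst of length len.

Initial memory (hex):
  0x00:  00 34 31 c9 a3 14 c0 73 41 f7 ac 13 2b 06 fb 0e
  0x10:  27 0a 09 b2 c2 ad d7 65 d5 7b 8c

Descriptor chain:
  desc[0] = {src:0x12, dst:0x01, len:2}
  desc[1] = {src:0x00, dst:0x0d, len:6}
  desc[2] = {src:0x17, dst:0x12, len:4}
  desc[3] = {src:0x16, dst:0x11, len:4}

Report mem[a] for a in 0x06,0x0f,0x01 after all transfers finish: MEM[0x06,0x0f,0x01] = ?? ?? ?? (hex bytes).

D0: mem[0x01..0x02] <- [09 b2]
D1: mem[0x0d..0x12] <- [00 09 b2 c9 a3 14]
D2: mem[0x12..0x15] <- [65 d5 7b 8c]
D3: mem[0x11..0x14] <- [d7 65 d5 7b]
query mem[0x06]=0xc0, mem[0x0f]=0xb2, mem[0x01]=0x09

MEM[0x06,0x0f,0x01] = c0 b2 09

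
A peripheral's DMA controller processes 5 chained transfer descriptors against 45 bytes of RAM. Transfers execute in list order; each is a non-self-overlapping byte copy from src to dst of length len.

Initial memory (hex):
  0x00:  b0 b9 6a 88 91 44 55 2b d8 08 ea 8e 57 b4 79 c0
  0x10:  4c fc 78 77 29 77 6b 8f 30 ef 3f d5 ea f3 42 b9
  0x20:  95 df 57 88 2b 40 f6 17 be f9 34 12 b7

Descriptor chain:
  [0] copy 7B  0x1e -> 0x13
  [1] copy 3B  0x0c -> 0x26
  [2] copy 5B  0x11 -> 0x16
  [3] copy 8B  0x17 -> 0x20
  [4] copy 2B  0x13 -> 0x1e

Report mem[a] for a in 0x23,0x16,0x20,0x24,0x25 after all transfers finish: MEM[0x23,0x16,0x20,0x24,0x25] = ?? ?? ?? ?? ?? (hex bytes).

#0 dst[0x13+7] := {0x42,0xb9,0x95,0xdf,0x57,0x88,0x2b}
#1 dst[0x26+3] := {0x57,0xb4,0x79}
#2 dst[0x16+5] := {0xfc,0x78,0x42,0xb9,0x95}
#3 dst[0x20+8] := {0x78,0x42,0xb9,0x95,0xd5,0xea,0xf3,0x42}
#4 dst[0x1e+2] := {0x42,0xb9}
query mem[0x23]=0x95, mem[0x16]=0xfc, mem[0x20]=0x78, mem[0x24]=0xd5, mem[0x25]=0xea

MEM[0x23,0x16,0x20,0x24,0x25] = 95 fc 78 d5 ea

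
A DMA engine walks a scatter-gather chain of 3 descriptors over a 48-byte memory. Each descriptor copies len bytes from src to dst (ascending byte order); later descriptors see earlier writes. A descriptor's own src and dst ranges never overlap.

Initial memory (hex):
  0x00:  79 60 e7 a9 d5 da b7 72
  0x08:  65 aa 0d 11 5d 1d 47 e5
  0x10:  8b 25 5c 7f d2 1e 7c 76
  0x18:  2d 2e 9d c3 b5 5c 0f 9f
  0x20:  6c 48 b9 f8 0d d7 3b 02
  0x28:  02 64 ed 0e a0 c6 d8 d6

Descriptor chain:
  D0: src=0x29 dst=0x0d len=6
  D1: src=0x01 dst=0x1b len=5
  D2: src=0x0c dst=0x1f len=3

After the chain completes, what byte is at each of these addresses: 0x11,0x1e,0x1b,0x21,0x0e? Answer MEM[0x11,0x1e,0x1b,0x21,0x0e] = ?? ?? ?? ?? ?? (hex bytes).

  after D0: wrote 6B at 0x0d = 64ed0ea0c6d8
  after D1: wrote 5B at 0x1b = 60e7a9d5da
  after D2: wrote 3B at 0x1f = 5d64ed
query mem[0x11]=0xc6, mem[0x1e]=0xd5, mem[0x1b]=0x60, mem[0x21]=0xed, mem[0x0e]=0xed

MEM[0x11,0x1e,0x1b,0x21,0x0e] = c6 d5 60 ed ed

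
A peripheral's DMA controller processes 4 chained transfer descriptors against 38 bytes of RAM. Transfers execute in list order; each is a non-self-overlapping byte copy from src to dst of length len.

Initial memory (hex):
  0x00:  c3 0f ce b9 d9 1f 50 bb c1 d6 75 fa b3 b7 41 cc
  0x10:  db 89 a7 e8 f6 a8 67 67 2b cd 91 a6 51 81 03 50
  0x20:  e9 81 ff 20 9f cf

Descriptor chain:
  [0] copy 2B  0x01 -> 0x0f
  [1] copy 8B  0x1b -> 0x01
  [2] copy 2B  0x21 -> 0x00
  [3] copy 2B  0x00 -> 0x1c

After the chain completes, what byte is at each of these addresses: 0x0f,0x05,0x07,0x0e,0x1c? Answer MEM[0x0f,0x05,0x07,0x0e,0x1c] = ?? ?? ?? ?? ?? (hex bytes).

MEM[0x0f,0x05,0x07,0x0e,0x1c] = 0f 50 81 41 81

#0 dst[0x0f+2] := {0x0f,0xce}
#1 dst[0x01+8] := {0xa6,0x51,0x81,0x03,0x50,0xe9,0x81,0xff}
#2 dst[0x00+2] := {0x81,0xff}
#3 dst[0x1c+2] := {0x81,0xff}
query mem[0x0f]=0x0f, mem[0x05]=0x50, mem[0x07]=0x81, mem[0x0e]=0x41, mem[0x1c]=0x81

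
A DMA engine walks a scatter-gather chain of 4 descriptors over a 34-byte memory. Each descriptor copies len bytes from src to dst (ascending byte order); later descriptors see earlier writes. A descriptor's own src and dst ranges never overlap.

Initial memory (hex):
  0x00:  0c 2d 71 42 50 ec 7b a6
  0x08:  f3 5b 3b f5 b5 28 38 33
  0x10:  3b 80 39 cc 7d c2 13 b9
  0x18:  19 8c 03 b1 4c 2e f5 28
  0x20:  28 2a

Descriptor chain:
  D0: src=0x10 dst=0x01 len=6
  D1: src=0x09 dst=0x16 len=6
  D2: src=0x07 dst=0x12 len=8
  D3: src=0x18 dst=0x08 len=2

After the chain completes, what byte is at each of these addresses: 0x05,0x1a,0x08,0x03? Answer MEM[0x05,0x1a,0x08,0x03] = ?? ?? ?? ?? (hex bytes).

[0] 0x10->0x01 len=6 : 3b 80 39 cc 7d c2
[1] 0x09->0x16 len=6 : 5b 3b f5 b5 28 38
[2] 0x07->0x12 len=8 : a6 f3 5b 3b f5 b5 28 38
[3] 0x18->0x08 len=2 : 28 38
query mem[0x05]=0x7d, mem[0x1a]=0x28, mem[0x08]=0x28, mem[0x03]=0x39

MEM[0x05,0x1a,0x08,0x03] = 7d 28 28 39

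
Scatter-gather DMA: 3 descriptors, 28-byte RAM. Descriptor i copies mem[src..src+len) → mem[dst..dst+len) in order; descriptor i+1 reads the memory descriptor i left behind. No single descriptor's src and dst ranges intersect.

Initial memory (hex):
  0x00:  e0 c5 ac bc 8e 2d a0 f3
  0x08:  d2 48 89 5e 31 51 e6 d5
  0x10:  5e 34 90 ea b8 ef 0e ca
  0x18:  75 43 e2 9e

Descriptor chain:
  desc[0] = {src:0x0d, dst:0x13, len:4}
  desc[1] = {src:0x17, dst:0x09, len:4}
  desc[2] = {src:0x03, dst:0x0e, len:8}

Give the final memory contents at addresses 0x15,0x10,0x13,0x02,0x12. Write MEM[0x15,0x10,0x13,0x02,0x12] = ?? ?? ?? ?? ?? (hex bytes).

  after D0: wrote 4B at 0x13 = 51e6d55e
  after D1: wrote 4B at 0x09 = ca7543e2
  after D2: wrote 8B at 0x0e = bc8e2da0f3d2ca75
query mem[0x15]=0x75, mem[0x10]=0x2d, mem[0x13]=0xd2, mem[0x02]=0xac, mem[0x12]=0xf3

MEM[0x15,0x10,0x13,0x02,0x12] = 75 2d d2 ac f3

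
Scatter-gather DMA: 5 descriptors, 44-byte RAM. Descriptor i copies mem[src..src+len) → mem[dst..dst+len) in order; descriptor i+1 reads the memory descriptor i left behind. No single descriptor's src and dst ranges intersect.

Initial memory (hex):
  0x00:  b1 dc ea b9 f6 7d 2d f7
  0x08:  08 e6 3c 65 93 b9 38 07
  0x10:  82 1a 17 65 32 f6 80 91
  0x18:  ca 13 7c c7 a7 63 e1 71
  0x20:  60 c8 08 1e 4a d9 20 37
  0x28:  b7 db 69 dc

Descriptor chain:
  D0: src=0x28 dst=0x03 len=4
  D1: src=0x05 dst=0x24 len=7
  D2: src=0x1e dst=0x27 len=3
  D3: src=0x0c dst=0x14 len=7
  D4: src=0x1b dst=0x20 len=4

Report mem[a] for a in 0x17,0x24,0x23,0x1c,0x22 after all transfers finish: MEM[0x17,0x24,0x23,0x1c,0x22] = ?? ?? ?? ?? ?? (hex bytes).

MEM[0x17,0x24,0x23,0x1c,0x22] = 07 69 e1 a7 63

  after D0: wrote 4B at 0x03 = b7db69dc
  after D1: wrote 7B at 0x24 = 69dcf708e63c65
  after D2: wrote 3B at 0x27 = e17160
  after D3: wrote 7B at 0x14 = 93b93807821a17
  after D4: wrote 4B at 0x20 = c7a763e1
query mem[0x17]=0x07, mem[0x24]=0x69, mem[0x23]=0xe1, mem[0x1c]=0xa7, mem[0x22]=0x63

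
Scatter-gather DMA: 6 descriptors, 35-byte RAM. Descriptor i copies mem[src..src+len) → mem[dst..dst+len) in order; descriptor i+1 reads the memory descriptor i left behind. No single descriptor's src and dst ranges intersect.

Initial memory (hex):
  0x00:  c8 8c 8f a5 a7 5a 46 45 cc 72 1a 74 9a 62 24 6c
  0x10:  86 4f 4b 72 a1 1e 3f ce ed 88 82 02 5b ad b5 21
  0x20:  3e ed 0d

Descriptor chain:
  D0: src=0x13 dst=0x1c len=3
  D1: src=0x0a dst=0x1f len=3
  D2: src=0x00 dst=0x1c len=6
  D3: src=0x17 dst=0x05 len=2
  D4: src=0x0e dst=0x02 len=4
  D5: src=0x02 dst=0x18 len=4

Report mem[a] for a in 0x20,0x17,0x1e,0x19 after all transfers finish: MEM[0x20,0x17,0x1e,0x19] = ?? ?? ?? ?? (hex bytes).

MEM[0x20,0x17,0x1e,0x19] = a7 ce 8f 6c

[0] 0x13->0x1c len=3 : 72 a1 1e
[1] 0x0a->0x1f len=3 : 1a 74 9a
[2] 0x00->0x1c len=6 : c8 8c 8f a5 a7 5a
[3] 0x17->0x05 len=2 : ce ed
[4] 0x0e->0x02 len=4 : 24 6c 86 4f
[5] 0x02->0x18 len=4 : 24 6c 86 4f
query mem[0x20]=0xa7, mem[0x17]=0xce, mem[0x1e]=0x8f, mem[0x19]=0x6c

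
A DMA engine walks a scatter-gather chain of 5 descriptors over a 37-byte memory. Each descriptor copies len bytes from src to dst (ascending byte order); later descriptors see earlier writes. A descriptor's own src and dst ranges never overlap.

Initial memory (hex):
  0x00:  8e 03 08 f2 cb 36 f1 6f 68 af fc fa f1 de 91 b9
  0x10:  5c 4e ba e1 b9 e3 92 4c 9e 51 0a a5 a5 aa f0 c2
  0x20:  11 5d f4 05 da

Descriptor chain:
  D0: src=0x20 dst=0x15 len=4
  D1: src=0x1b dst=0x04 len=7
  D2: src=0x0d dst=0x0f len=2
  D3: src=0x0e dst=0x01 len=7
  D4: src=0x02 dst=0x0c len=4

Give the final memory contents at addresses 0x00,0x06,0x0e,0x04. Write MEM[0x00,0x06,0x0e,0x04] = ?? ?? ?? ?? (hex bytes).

  after D0: wrote 4B at 0x15 = 115df405
  after D1: wrote 7B at 0x04 = a5a5aaf0c2115d
  after D2: wrote 2B at 0x0f = de91
  after D3: wrote 7B at 0x01 = 91de914ebae1b9
  after D4: wrote 4B at 0x0c = de914eba
query mem[0x00]=0x8e, mem[0x06]=0xe1, mem[0x0e]=0x4e, mem[0x04]=0x4e

MEM[0x00,0x06,0x0e,0x04] = 8e e1 4e 4e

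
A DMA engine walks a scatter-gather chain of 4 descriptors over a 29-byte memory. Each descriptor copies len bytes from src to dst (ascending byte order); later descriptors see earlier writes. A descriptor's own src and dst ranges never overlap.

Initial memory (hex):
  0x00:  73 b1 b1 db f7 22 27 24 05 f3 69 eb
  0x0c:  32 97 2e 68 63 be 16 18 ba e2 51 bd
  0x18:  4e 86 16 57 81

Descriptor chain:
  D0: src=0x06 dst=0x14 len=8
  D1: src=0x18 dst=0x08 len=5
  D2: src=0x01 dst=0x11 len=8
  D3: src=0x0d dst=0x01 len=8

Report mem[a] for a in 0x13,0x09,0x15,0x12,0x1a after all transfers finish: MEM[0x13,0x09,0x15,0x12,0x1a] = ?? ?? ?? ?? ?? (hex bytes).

MEM[0x13,0x09,0x15,0x12,0x1a] = db eb 22 b1 32

[0] 0x06->0x14 len=8 : 27 24 05 f3 69 eb 32 97
[1] 0x18->0x08 len=5 : 69 eb 32 97 81
[2] 0x01->0x11 len=8 : b1 b1 db f7 22 27 24 69
[3] 0x0d->0x01 len=8 : 97 2e 68 63 b1 b1 db f7
query mem[0x13]=0xdb, mem[0x09]=0xeb, mem[0x15]=0x22, mem[0x12]=0xb1, mem[0x1a]=0x32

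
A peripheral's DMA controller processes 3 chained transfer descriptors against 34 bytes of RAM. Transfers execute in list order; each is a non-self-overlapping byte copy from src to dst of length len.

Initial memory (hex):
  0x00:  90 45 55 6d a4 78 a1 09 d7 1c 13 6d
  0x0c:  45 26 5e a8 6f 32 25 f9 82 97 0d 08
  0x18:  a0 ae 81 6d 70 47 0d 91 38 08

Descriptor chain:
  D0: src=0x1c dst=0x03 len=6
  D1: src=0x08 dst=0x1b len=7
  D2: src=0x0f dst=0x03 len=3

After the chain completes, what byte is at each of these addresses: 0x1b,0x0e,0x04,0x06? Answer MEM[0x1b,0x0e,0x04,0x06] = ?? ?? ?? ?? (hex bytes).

[0] 0x1c->0x03 len=6 : 70 47 0d 91 38 08
[1] 0x08->0x1b len=7 : 08 1c 13 6d 45 26 5e
[2] 0x0f->0x03 len=3 : a8 6f 32
query mem[0x1b]=0x08, mem[0x0e]=0x5e, mem[0x04]=0x6f, mem[0x06]=0x91

MEM[0x1b,0x0e,0x04,0x06] = 08 5e 6f 91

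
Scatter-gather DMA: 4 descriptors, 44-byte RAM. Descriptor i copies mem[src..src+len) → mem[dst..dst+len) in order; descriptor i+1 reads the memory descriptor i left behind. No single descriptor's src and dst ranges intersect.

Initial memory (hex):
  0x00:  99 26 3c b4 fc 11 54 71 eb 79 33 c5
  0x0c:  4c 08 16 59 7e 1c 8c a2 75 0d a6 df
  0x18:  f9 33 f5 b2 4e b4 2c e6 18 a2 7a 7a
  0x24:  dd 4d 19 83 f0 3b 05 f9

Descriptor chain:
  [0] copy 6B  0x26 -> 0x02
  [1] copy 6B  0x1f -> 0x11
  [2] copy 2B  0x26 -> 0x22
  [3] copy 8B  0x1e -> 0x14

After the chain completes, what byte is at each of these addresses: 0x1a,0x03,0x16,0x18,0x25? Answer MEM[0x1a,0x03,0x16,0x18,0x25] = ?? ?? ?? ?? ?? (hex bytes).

D0: mem[0x02..0x07] <- [19 83 f0 3b 05 f9]
D1: mem[0x11..0x16] <- [e6 18 a2 7a 7a dd]
D2: mem[0x22..0x23] <- [19 83]
D3: mem[0x14..0x1b] <- [2c e6 18 a2 19 83 dd 4d]
query mem[0x1a]=0xdd, mem[0x03]=0x83, mem[0x16]=0x18, mem[0x18]=0x19, mem[0x25]=0x4d

MEM[0x1a,0x03,0x16,0x18,0x25] = dd 83 18 19 4d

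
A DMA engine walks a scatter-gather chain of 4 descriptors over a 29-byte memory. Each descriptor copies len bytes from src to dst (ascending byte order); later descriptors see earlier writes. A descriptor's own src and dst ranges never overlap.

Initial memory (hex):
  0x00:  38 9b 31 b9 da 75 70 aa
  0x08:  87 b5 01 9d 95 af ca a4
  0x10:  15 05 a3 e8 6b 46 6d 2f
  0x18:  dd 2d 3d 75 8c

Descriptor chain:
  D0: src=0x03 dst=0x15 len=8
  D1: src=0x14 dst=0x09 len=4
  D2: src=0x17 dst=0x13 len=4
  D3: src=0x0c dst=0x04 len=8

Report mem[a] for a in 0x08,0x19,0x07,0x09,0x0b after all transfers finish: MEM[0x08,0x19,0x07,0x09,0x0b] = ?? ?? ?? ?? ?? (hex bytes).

D0: mem[0x15..0x1c] <- [b9 da 75 70 aa 87 b5 01]
D1: mem[0x09..0x0c] <- [6b b9 da 75]
D2: mem[0x13..0x16] <- [75 70 aa 87]
D3: mem[0x04..0x0b] <- [75 af ca a4 15 05 a3 75]
query mem[0x08]=0x15, mem[0x19]=0xaa, mem[0x07]=0xa4, mem[0x09]=0x05, mem[0x0b]=0x75

MEM[0x08,0x19,0x07,0x09,0x0b] = 15 aa a4 05 75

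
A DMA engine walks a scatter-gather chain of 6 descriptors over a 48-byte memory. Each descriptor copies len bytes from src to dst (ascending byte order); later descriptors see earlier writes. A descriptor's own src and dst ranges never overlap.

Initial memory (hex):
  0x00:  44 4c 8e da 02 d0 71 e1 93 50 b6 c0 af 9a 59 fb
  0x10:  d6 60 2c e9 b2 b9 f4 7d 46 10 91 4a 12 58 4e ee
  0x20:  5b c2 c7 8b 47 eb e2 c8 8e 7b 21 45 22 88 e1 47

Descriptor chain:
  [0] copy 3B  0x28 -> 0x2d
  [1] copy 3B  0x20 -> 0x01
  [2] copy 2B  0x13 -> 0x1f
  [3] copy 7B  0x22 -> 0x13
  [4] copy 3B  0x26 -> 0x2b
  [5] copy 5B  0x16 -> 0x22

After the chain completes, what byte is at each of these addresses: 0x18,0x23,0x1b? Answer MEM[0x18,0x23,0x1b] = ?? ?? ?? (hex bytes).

MEM[0x18,0x23,0x1b] = c8 e2 4a

[0] 0x28->0x2d len=3 : 8e 7b 21
[1] 0x20->0x01 len=3 : 5b c2 c7
[2] 0x13->0x1f len=2 : e9 b2
[3] 0x22->0x13 len=7 : c7 8b 47 eb e2 c8 8e
[4] 0x26->0x2b len=3 : e2 c8 8e
[5] 0x16->0x22 len=5 : eb e2 c8 8e 91
query mem[0x18]=0xc8, mem[0x23]=0xe2, mem[0x1b]=0x4a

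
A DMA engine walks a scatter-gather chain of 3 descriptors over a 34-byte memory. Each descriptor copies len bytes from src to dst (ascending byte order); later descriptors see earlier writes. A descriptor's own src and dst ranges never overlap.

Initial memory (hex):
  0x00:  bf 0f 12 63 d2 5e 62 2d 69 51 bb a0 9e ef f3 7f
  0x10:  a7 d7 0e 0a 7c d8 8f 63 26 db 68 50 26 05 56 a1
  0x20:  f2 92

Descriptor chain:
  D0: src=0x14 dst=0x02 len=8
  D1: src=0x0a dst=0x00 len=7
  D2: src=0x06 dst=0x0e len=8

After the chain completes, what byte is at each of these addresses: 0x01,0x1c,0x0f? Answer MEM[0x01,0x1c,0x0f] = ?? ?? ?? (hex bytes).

#0 dst[0x02+8] := {0x7c,0xd8,0x8f,0x63,0x26,0xdb,0x68,0x50}
#1 dst[0x00+7] := {0xbb,0xa0,0x9e,0xef,0xf3,0x7f,0xa7}
#2 dst[0x0e+8] := {0xa7,0xdb,0x68,0x50,0xbb,0xa0,0x9e,0xef}
query mem[0x01]=0xa0, mem[0x1c]=0x26, mem[0x0f]=0xdb

MEM[0x01,0x1c,0x0f] = a0 26 db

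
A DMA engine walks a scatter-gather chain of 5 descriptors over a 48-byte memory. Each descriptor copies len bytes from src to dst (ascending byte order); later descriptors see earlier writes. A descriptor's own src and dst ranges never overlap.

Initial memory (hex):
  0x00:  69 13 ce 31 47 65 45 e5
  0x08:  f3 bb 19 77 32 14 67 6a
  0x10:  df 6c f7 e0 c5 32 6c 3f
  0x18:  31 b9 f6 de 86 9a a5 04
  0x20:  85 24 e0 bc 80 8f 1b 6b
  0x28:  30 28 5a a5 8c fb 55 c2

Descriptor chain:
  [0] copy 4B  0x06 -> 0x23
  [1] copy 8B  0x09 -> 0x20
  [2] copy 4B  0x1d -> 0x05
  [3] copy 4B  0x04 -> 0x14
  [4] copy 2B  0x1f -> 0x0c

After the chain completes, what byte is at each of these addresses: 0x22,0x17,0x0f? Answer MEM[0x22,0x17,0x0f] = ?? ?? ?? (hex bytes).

MEM[0x22,0x17,0x0f] = 77 04 6a

D0: mem[0x23..0x26] <- [45 e5 f3 bb]
D1: mem[0x20..0x27] <- [bb 19 77 32 14 67 6a df]
D2: mem[0x05..0x08] <- [9a a5 04 bb]
D3: mem[0x14..0x17] <- [47 9a a5 04]
D4: mem[0x0c..0x0d] <- [04 bb]
query mem[0x22]=0x77, mem[0x17]=0x04, mem[0x0f]=0x6a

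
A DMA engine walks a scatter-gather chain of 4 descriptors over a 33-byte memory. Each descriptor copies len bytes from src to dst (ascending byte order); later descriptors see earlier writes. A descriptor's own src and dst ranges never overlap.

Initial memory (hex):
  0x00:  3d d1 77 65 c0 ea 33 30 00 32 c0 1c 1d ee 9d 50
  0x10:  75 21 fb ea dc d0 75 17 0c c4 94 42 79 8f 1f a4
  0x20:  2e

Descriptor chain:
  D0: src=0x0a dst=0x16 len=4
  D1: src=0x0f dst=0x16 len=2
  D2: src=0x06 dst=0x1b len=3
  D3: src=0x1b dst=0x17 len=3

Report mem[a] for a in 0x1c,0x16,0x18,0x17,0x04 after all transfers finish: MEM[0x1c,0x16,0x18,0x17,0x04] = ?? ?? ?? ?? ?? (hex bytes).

#0 dst[0x16+4] := {0xc0,0x1c,0x1d,0xee}
#1 dst[0x16+2] := {0x50,0x75}
#2 dst[0x1b+3] := {0x33,0x30,0x00}
#3 dst[0x17+3] := {0x33,0x30,0x00}
query mem[0x1c]=0x30, mem[0x16]=0x50, mem[0x18]=0x30, mem[0x17]=0x33, mem[0x04]=0xc0

MEM[0x1c,0x16,0x18,0x17,0x04] = 30 50 30 33 c0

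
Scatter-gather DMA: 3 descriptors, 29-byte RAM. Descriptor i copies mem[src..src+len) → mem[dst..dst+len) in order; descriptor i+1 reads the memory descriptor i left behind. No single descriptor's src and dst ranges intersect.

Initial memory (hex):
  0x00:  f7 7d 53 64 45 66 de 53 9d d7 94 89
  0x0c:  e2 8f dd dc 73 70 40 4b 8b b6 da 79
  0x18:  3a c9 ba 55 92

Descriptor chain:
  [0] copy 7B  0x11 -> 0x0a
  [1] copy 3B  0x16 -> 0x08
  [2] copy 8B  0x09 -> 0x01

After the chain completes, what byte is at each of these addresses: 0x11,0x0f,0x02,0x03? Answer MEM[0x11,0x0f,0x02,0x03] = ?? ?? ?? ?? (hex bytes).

D0: mem[0x0a..0x10] <- [70 40 4b 8b b6 da 79]
D1: mem[0x08..0x0a] <- [da 79 3a]
D2: mem[0x01..0x08] <- [79 3a 40 4b 8b b6 da 79]
query mem[0x11]=0x70, mem[0x0f]=0xda, mem[0x02]=0x3a, mem[0x03]=0x40

MEM[0x11,0x0f,0x02,0x03] = 70 da 3a 40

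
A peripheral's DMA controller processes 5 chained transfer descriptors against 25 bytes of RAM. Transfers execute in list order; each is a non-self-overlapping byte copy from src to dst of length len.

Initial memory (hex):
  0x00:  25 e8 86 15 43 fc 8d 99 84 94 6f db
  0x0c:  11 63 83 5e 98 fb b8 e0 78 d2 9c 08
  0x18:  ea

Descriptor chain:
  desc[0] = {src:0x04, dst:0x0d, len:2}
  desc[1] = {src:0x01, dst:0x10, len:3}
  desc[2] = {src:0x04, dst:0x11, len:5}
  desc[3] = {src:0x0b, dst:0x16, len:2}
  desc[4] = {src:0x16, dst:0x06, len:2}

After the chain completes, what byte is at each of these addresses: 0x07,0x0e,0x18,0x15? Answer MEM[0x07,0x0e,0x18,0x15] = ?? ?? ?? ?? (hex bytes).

[0] 0x04->0x0d len=2 : 43 fc
[1] 0x01->0x10 len=3 : e8 86 15
[2] 0x04->0x11 len=5 : 43 fc 8d 99 84
[3] 0x0b->0x16 len=2 : db 11
[4] 0x16->0x06 len=2 : db 11
query mem[0x07]=0x11, mem[0x0e]=0xfc, mem[0x18]=0xea, mem[0x15]=0x84

MEM[0x07,0x0e,0x18,0x15] = 11 fc ea 84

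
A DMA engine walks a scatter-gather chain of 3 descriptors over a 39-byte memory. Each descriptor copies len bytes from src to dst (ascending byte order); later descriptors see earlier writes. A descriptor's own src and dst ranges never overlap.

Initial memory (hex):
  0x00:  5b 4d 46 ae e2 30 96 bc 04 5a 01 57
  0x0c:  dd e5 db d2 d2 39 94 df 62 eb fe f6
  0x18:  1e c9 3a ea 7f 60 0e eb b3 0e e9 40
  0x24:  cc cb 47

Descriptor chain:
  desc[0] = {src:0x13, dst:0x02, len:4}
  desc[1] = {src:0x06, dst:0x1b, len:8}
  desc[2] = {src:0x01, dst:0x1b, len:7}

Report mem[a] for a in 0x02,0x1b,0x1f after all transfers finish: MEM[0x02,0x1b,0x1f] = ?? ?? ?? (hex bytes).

MEM[0x02,0x1b,0x1f] = df 4d fe

  after D0: wrote 4B at 0x02 = df62ebfe
  after D1: wrote 8B at 0x1b = 96bc045a0157dde5
  after D2: wrote 7B at 0x1b = 4ddf62ebfe96bc
query mem[0x02]=0xdf, mem[0x1b]=0x4d, mem[0x1f]=0xfe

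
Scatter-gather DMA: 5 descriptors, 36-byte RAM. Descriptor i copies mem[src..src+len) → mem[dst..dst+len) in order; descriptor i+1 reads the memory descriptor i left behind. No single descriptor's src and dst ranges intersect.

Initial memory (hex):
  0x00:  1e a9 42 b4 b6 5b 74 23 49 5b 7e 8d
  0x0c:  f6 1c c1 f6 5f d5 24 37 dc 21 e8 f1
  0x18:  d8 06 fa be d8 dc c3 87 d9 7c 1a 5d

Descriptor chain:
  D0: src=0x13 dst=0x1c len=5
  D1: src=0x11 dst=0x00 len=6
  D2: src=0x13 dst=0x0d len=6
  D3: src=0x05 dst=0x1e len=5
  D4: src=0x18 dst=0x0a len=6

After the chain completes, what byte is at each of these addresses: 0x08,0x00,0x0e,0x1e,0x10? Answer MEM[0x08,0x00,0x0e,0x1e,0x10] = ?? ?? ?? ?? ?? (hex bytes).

MEM[0x08,0x00,0x0e,0x1e,0x10] = 49 d5 37 e8 e8

[0] 0x13->0x1c len=5 : 37 dc 21 e8 f1
[1] 0x11->0x00 len=6 : d5 24 37 dc 21 e8
[2] 0x13->0x0d len=6 : 37 dc 21 e8 f1 d8
[3] 0x05->0x1e len=5 : e8 74 23 49 5b
[4] 0x18->0x0a len=6 : d8 06 fa be 37 dc
query mem[0x08]=0x49, mem[0x00]=0xd5, mem[0x0e]=0x37, mem[0x1e]=0xe8, mem[0x10]=0xe8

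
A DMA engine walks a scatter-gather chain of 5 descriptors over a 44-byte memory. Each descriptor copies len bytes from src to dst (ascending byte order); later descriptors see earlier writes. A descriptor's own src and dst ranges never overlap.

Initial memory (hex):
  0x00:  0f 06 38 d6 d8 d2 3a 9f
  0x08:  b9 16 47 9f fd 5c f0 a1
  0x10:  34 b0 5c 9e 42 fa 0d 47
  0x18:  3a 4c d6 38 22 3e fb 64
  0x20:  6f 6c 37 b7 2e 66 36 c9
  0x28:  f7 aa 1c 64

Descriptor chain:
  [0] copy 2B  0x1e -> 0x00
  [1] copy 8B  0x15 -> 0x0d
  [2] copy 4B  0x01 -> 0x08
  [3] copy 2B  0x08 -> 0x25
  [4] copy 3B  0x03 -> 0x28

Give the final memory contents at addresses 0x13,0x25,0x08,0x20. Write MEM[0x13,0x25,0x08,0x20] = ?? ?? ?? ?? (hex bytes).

MEM[0x13,0x25,0x08,0x20] = 38 64 64 6f

D0: mem[0x00..0x01] <- [fb 64]
D1: mem[0x0d..0x14] <- [fa 0d 47 3a 4c d6 38 22]
D2: mem[0x08..0x0b] <- [64 38 d6 d8]
D3: mem[0x25..0x26] <- [64 38]
D4: mem[0x28..0x2a] <- [d6 d8 d2]
query mem[0x13]=0x38, mem[0x25]=0x64, mem[0x08]=0x64, mem[0x20]=0x6f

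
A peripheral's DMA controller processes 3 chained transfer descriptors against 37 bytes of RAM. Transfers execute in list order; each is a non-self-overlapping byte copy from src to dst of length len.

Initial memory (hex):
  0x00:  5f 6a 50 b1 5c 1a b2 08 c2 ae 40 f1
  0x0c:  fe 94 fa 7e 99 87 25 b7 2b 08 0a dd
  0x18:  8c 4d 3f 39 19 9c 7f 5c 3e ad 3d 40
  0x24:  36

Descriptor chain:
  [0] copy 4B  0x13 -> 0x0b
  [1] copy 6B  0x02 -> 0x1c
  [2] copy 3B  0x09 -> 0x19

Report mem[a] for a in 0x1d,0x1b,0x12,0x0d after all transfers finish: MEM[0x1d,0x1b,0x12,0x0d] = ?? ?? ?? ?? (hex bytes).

D0: mem[0x0b..0x0e] <- [b7 2b 08 0a]
D1: mem[0x1c..0x21] <- [50 b1 5c 1a b2 08]
D2: mem[0x19..0x1b] <- [ae 40 b7]
query mem[0x1d]=0xb1, mem[0x1b]=0xb7, mem[0x12]=0x25, mem[0x0d]=0x08

MEM[0x1d,0x1b,0x12,0x0d] = b1 b7 25 08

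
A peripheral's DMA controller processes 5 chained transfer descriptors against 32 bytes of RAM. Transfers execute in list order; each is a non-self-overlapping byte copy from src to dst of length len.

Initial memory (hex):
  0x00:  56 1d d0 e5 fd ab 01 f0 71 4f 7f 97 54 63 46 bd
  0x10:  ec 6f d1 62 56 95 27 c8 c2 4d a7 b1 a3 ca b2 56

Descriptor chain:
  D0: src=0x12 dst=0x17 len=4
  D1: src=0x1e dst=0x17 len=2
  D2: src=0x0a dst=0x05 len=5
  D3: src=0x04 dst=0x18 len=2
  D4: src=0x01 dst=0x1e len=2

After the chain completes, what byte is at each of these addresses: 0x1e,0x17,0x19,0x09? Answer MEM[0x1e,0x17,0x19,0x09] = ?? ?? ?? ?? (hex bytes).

MEM[0x1e,0x17,0x19,0x09] = 1d b2 7f 46

[0] 0x12->0x17 len=4 : d1 62 56 95
[1] 0x1e->0x17 len=2 : b2 56
[2] 0x0a->0x05 len=5 : 7f 97 54 63 46
[3] 0x04->0x18 len=2 : fd 7f
[4] 0x01->0x1e len=2 : 1d d0
query mem[0x1e]=0x1d, mem[0x17]=0xb2, mem[0x19]=0x7f, mem[0x09]=0x46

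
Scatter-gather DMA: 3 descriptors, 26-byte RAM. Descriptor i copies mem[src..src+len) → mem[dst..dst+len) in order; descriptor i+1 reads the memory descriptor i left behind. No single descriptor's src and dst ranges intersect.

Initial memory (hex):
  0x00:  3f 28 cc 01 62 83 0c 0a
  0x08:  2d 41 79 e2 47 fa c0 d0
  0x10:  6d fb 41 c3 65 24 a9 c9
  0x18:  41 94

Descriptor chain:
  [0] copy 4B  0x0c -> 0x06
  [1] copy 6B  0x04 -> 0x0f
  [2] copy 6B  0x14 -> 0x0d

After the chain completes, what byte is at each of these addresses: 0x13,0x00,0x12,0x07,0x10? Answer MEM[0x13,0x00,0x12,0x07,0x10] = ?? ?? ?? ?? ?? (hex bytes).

  after D0: wrote 4B at 0x06 = 47fac0d0
  after D1: wrote 6B at 0x0f = 628347fac0d0
  after D2: wrote 6B at 0x0d = d024a9c94194
query mem[0x13]=0xc0, mem[0x00]=0x3f, mem[0x12]=0x94, mem[0x07]=0xfa, mem[0x10]=0xc9

MEM[0x13,0x00,0x12,0x07,0x10] = c0 3f 94 fa c9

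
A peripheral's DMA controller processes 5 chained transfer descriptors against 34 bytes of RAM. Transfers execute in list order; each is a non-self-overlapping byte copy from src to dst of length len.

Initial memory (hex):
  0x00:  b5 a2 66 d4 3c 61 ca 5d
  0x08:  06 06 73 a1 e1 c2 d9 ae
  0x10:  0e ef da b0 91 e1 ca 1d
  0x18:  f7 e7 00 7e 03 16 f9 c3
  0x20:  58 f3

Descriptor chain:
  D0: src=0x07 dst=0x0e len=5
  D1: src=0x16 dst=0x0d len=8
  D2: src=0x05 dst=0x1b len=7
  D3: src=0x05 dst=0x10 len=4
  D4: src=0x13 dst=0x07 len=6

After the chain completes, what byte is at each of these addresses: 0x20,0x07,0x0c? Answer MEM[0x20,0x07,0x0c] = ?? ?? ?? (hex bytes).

[0] 0x07->0x0e len=5 : 5d 06 06 73 a1
[1] 0x16->0x0d len=8 : ca 1d f7 e7 00 7e 03 16
[2] 0x05->0x1b len=7 : 61 ca 5d 06 06 73 a1
[3] 0x05->0x10 len=4 : 61 ca 5d 06
[4] 0x13->0x07 len=6 : 06 16 e1 ca 1d f7
query mem[0x20]=0x73, mem[0x07]=0x06, mem[0x0c]=0xf7

MEM[0x20,0x07,0x0c] = 73 06 f7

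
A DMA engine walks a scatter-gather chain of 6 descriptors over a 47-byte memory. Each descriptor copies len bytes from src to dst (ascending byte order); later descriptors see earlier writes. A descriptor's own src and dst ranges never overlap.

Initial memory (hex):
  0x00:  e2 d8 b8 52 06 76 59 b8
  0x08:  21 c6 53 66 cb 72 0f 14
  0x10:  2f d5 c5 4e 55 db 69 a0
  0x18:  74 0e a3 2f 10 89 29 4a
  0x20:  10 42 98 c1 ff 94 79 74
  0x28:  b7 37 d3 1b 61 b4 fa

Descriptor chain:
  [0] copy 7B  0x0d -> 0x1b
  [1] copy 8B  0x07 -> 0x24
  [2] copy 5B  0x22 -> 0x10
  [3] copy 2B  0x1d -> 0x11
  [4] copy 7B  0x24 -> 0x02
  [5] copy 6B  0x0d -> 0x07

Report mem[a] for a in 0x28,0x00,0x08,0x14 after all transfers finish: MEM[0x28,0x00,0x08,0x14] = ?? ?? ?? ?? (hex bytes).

D0: mem[0x1b..0x21] <- [72 0f 14 2f d5 c5 4e]
D1: mem[0x24..0x2b] <- [b8 21 c6 53 66 cb 72 0f]
D2: mem[0x10..0x14] <- [98 c1 b8 21 c6]
D3: mem[0x11..0x12] <- [14 2f]
D4: mem[0x02..0x08] <- [b8 21 c6 53 66 cb 72]
D5: mem[0x07..0x0c] <- [72 0f 14 98 14 2f]
query mem[0x28]=0x66, mem[0x00]=0xe2, mem[0x08]=0x0f, mem[0x14]=0xc6

MEM[0x28,0x00,0x08,0x14] = 66 e2 0f c6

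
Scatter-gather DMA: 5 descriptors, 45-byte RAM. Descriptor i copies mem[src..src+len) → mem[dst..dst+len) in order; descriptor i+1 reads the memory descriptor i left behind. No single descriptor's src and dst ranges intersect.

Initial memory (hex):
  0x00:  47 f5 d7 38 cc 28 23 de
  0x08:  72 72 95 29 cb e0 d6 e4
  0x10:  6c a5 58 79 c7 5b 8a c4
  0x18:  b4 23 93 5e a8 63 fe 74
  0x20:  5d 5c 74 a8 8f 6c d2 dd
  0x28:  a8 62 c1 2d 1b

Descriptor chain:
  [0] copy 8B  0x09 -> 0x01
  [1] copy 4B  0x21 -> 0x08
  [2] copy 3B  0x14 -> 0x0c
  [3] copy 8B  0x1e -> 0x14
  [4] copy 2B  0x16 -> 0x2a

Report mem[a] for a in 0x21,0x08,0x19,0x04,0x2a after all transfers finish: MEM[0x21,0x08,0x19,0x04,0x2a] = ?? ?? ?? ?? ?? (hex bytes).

D0: mem[0x01..0x08] <- [72 95 29 cb e0 d6 e4 6c]
D1: mem[0x08..0x0b] <- [5c 74 a8 8f]
D2: mem[0x0c..0x0e] <- [c7 5b 8a]
D3: mem[0x14..0x1b] <- [fe 74 5d 5c 74 a8 8f 6c]
D4: mem[0x2a..0x2b] <- [5d 5c]
query mem[0x21]=0x5c, mem[0x08]=0x5c, mem[0x19]=0xa8, mem[0x04]=0xcb, mem[0x2a]=0x5d

MEM[0x21,0x08,0x19,0x04,0x2a] = 5c 5c a8 cb 5d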